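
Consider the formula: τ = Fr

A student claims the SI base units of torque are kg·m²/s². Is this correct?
Units of each symbol in τ = Fr:
  F (force): kg·m/s²
  r (lever arm): m

Multiplying the contributions: [kg·m/s²] · [m]
Adding exponents of each base unit: kg: 1, m: 2, s: -2
SI base units of torque: kg·m²/s²

The claimed units kg·m²/s² match the derived units, so the claim is correct.

Answer: Yes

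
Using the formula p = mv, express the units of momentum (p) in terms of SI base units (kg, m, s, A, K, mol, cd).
Units of each symbol in p = mv:
  m (mass): kg
  v (velocity): m/s

Multiplying the contributions: [kg] · [m/s]
Adding exponents of each base unit: kg: 1, m: 1, s: -1
SI base units of momentum: kg·m/s

Answer: kg·m/s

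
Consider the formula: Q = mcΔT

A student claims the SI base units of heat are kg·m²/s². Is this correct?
Units of each symbol in Q = mcΔT:
  m (mass): kg
  c (specific heat capacity, in J/(kg·K)): m²/(s²·K)
  ΔT (temperature change): K

Multiplying the contributions: [kg] · [m²/(s²·K)] · [K]
Adding exponents of each base unit: kg: 1, m: 2, s: -2
SI base units of heat: kg·m²/s²

The claimed units kg·m²/s² match the derived units, so the claim is correct.

Answer: Yes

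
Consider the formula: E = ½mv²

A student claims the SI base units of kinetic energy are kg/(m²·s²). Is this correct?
Units of each symbol in E = ½mv²:
  m (mass): kg
  v (speed): m/s  → to the power 2, contributes m²/s²
  The factor ½ is dimensionless.

Multiplying the contributions: [kg] · [m²/s²]
Adding exponents of each base unit: kg: 1, m: 2, s: -2
SI base units of kinetic energy: kg·m²/s²

The claimed units kg/(m²·s²) (exponents kg: 1, m: -2, s: -2) do not match the derived units kg·m²/s² (exponents kg: 1, m: 2, s: -2), so the claim is incorrect.

Answer: No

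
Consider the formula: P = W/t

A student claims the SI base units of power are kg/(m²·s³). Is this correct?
Units of each symbol in P = W/t:
  W (work): kg·m²/s²
  t (time): s  → in the denominator, contributes 1/s

Multiplying the contributions: [kg·m²/s²] · [1/s]
Adding exponents of each base unit: kg: 1, m: 2, s: -3
SI base units of power: kg·m²/s³

The claimed units kg/(m²·s³) (exponents kg: 1, m: -2, s: -3) do not match the derived units kg·m²/s³ (exponents kg: 1, m: 2, s: -3), so the claim is incorrect.

Answer: No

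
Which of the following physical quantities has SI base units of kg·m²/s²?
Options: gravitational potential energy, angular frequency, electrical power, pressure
Checking the SI base units of each option:
  gravitational potential energy (U = -GMm/r): kg·m²/s²  ✓ matches
  angular frequency (ω = 2πf): 1/s  ✗
  electrical power (P = IV): kg·m²/s³  ✗
  pressure (P = F/A): kg/(m·s²)  ✗

Only gravitational potential energy has units kg·m²/s².

Answer: gravitational potential energy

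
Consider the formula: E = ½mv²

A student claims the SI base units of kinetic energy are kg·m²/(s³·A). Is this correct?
Units of each symbol in E = ½mv²:
  m (mass): kg
  v (speed): m/s  → to the power 2, contributes m²/s²
  The factor ½ is dimensionless.

Multiplying the contributions: [kg] · [m²/s²]
Adding exponents of each base unit: kg: 1, m: 2, s: -2
SI base units of kinetic energy: kg·m²/s²

The claimed units kg·m²/(s³·A) (exponents kg: 1, m: 2, s: -3, A: -1) do not match the derived units kg·m²/s² (exponents kg: 1, m: 2, s: -2), so the claim is incorrect.

Answer: No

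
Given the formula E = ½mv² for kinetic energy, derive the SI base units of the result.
Units of each symbol in E = ½mv²:
  m (mass): kg
  v (speed): m/s  → to the power 2, contributes m²/s²
  The factor ½ is dimensionless.

Multiplying the contributions: [kg] · [m²/s²]
Adding exponents of each base unit: kg: 1, m: 2, s: -2
SI base units of kinetic energy: kg·m²/s²

Answer: kg·m²/s²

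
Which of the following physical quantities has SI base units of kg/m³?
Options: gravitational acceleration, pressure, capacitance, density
Checking the SI base units of each option:
  gravitational acceleration (g = GM/r²): m/s²  ✗
  pressure (P = F/A): kg/(m·s²)  ✗
  capacitance (C = Q/V): s⁴·A²/(kg·m²)  ✗
  density (ρ = m/V): kg/m³  ✓ matches

Only density has units kg/m³.

Answer: density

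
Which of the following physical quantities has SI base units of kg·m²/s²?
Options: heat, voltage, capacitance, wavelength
Checking the SI base units of each option:
  heat (Q = mcΔT): kg·m²/s²  ✓ matches
  voltage (V = IR): kg·m²/(s³·A)  ✗
  capacitance (C = Q/V): s⁴·A²/(kg·m²)  ✗
  wavelength (λ = v/f): m  ✗

Only heat has units kg·m²/s².

Answer: heat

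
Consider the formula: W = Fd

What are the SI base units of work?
Units of each symbol in W = Fd:
  F (force): kg·m/s²
  d (displacement): m

Multiplying the contributions: [kg·m/s²] · [m]
Adding exponents of each base unit: kg: 1, m: 2, s: -2
SI base units of work: kg·m²/s²

Answer: kg·m²/s²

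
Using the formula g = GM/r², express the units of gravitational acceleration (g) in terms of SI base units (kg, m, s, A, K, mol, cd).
Units of each symbol in g = GM/r²:
  G (gravitational constant): m³/(kg·s²)
  M (mass): kg
  r (distance): m  → to the power 2 in the denominator, contributes 1/m²

Multiplying the contributions: [m³/(kg·s²)] · [kg] · [1/m²]
Adding exponents of each base unit: m: 1, s: -2
SI base units of gravitational acceleration: m/s²

Answer: m/s²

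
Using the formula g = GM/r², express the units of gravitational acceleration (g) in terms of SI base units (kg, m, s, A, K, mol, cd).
Units of each symbol in g = GM/r²:
  G (gravitational constant): m³/(kg·s²)
  M (mass): kg
  r (distance): m  → to the power 2 in the denominator, contributes 1/m²

Multiplying the contributions: [m³/(kg·s²)] · [kg] · [1/m²]
Adding exponents of each base unit: m: 1, s: -2
SI base units of gravitational acceleration: m/s²

Answer: m/s²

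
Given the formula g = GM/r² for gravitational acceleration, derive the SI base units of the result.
Units of each symbol in g = GM/r²:
  G (gravitational constant): m³/(kg·s²)
  M (mass): kg
  r (distance): m  → to the power 2 in the denominator, contributes 1/m²

Multiplying the contributions: [m³/(kg·s²)] · [kg] · [1/m²]
Adding exponents of each base unit: m: 1, s: -2
SI base units of gravitational acceleration: m/s²

Answer: m/s²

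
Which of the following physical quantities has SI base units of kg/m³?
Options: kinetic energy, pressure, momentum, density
Checking the SI base units of each option:
  kinetic energy (E = ½mv²): kg·m²/s²  ✗
  pressure (P = F/A): kg/(m·s²)  ✗
  momentum (p = mv): kg·m/s  ✗
  density (ρ = m/V): kg/m³  ✓ matches

Only density has units kg/m³.

Answer: density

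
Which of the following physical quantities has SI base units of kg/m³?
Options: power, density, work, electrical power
Checking the SI base units of each option:
  power (P = W/t): kg·m²/s³  ✗
  density (ρ = m/V): kg/m³  ✓ matches
  work (W = Fd): kg·m²/s²  ✗
  electrical power (P = IV): kg·m²/s³  ✗

Only density has units kg/m³.

Answer: density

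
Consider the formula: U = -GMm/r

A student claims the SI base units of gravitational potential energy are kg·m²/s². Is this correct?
Units of each symbol in U = -GMm/r:
  G (gravitational constant): m³/(kg·s²)
  M (mass): kg
  m (mass): kg
  r (distance): m  → in the denominator, contributes 1/m
  The minus sign does not affect the units.

Multiplying the contributions: [m³/(kg·s²)] · [kg] · [kg] · [1/m]
Adding exponents of each base unit: kg: 1, m: 2, s: -2
SI base units of gravitational potential energy: kg·m²/s²

The claimed units kg·m²/s² match the derived units, so the claim is correct.

Answer: Yes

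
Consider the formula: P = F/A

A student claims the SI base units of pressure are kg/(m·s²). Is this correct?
Units of each symbol in P = F/A:
  F (force): kg·m/s²
  A (area): m²  → in the denominator, contributes 1/m²

Multiplying the contributions: [kg·m/s²] · [1/m²]
Adding exponents of each base unit: kg: 1, m: -1, s: -2
SI base units of pressure: kg/(m·s²)

The claimed units kg/(m·s²) match the derived units, so the claim is correct.

Answer: Yes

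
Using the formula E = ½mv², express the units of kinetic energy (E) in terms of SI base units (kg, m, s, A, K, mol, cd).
Units of each symbol in E = ½mv²:
  m (mass): kg
  v (speed): m/s  → to the power 2, contributes m²/s²
  The factor ½ is dimensionless.

Multiplying the contributions: [kg] · [m²/s²]
Adding exponents of each base unit: kg: 1, m: 2, s: -2
SI base units of kinetic energy: kg·m²/s²

Answer: kg·m²/s²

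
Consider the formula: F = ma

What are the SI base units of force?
Units of each symbol in F = ma:
  m (mass): kg
  a (acceleration): m/s²

Multiplying the contributions: [kg] · [m/s²]
Adding exponents of each base unit: kg: 1, m: 1, s: -2
SI base units of force: kg·m/s²

Answer: kg·m/s²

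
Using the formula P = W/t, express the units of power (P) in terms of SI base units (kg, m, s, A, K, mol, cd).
Units of each symbol in P = W/t:
  W (work): kg·m²/s²
  t (time): s  → in the denominator, contributes 1/s

Multiplying the contributions: [kg·m²/s²] · [1/s]
Adding exponents of each base unit: kg: 1, m: 2, s: -3
SI base units of power: kg·m²/s³

Answer: kg·m²/s³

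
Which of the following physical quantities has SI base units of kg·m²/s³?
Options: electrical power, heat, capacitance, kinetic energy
Checking the SI base units of each option:
  electrical power (P = IV): kg·m²/s³  ✓ matches
  heat (Q = mcΔT): kg·m²/s²  ✗
  capacitance (C = Q/V): s⁴·A²/(kg·m²)  ✗
  kinetic energy (E = ½mv²): kg·m²/s²  ✗

Only electrical power has units kg·m²/s³.

Answer: electrical power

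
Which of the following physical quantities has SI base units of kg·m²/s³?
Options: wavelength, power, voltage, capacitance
Checking the SI base units of each option:
  wavelength (λ = v/f): m  ✗
  power (P = W/t): kg·m²/s³  ✓ matches
  voltage (V = IR): kg·m²/(s³·A)  ✗
  capacitance (C = Q/V): s⁴·A²/(kg·m²)  ✗

Only power has units kg·m²/s³.

Answer: power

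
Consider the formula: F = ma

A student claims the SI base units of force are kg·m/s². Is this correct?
Units of each symbol in F = ma:
  m (mass): kg
  a (acceleration): m/s²

Multiplying the contributions: [kg] · [m/s²]
Adding exponents of each base unit: kg: 1, m: 1, s: -2
SI base units of force: kg·m/s²

The claimed units kg·m/s² match the derived units, so the claim is correct.

Answer: Yes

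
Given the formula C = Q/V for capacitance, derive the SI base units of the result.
Units of each symbol in C = Q/V:
  Q (charge, in coulombs): s·A
  V (voltage, in volts): kg·m²/(s³·A)  → in the denominator, contributes s³·A/(kg·m²)

Multiplying the contributions: [s·A] · [s³·A/(kg·m²)]
Adding exponents of each base unit: kg: -1, m: -2, s: 4, A: 2
SI base units of capacitance: s⁴·A²/(kg·m²)

Answer: s⁴·A²/(kg·m²)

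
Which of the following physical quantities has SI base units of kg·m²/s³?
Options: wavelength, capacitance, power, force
Checking the SI base units of each option:
  wavelength (λ = v/f): m  ✗
  capacitance (C = Q/V): s⁴·A²/(kg·m²)  ✗
  power (P = W/t): kg·m²/s³  ✓ matches
  force (F = ma): kg·m/s²  ✗

Only power has units kg·m²/s³.

Answer: power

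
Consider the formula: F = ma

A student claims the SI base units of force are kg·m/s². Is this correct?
Units of each symbol in F = ma:
  m (mass): kg
  a (acceleration): m/s²

Multiplying the contributions: [kg] · [m/s²]
Adding exponents of each base unit: kg: 1, m: 1, s: -2
SI base units of force: kg·m/s²

The claimed units kg·m/s² match the derived units, so the claim is correct.

Answer: Yes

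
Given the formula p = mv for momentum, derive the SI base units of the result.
Units of each symbol in p = mv:
  m (mass): kg
  v (velocity): m/s

Multiplying the contributions: [kg] · [m/s]
Adding exponents of each base unit: kg: 1, m: 1, s: -1
SI base units of momentum: kg·m/s

Answer: kg·m/s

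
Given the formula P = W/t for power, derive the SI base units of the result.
Units of each symbol in P = W/t:
  W (work): kg·m²/s²
  t (time): s  → in the denominator, contributes 1/s

Multiplying the contributions: [kg·m²/s²] · [1/s]
Adding exponents of each base unit: kg: 1, m: 2, s: -3
SI base units of power: kg·m²/s³

Answer: kg·m²/s³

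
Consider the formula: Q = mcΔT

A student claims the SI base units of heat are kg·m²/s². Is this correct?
Units of each symbol in Q = mcΔT:
  m (mass): kg
  c (specific heat capacity, in J/(kg·K)): m²/(s²·K)
  ΔT (temperature change): K

Multiplying the contributions: [kg] · [m²/(s²·K)] · [K]
Adding exponents of each base unit: kg: 1, m: 2, s: -2
SI base units of heat: kg·m²/s²

The claimed units kg·m²/s² match the derived units, so the claim is correct.

Answer: Yes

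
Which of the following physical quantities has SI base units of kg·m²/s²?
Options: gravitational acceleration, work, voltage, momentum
Checking the SI base units of each option:
  gravitational acceleration (g = GM/r²): m/s²  ✗
  work (W = Fd): kg·m²/s²  ✓ matches
  voltage (V = IR): kg·m²/(s³·A)  ✗
  momentum (p = mv): kg·m/s  ✗

Only work has units kg·m²/s².

Answer: work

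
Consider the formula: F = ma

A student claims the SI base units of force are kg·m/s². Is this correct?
Units of each symbol in F = ma:
  m (mass): kg
  a (acceleration): m/s²

Multiplying the contributions: [kg] · [m/s²]
Adding exponents of each base unit: kg: 1, m: 1, s: -2
SI base units of force: kg·m/s²

The claimed units kg·m/s² match the derived units, so the claim is correct.

Answer: Yes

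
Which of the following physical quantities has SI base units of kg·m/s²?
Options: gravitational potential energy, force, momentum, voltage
Checking the SI base units of each option:
  gravitational potential energy (U = -GMm/r): kg·m²/s²  ✗
  force (F = ma): kg·m/s²  ✓ matches
  momentum (p = mv): kg·m/s  ✗
  voltage (V = IR): kg·m²/(s³·A)  ✗

Only force has units kg·m/s².

Answer: force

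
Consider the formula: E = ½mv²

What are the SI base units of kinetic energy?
Units of each symbol in E = ½mv²:
  m (mass): kg
  v (speed): m/s  → to the power 2, contributes m²/s²
  The factor ½ is dimensionless.

Multiplying the contributions: [kg] · [m²/s²]
Adding exponents of each base unit: kg: 1, m: 2, s: -2
SI base units of kinetic energy: kg·m²/s²

Answer: kg·m²/s²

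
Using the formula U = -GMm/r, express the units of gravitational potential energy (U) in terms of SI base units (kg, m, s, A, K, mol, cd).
Units of each symbol in U = -GMm/r:
  G (gravitational constant): m³/(kg·s²)
  M (mass): kg
  m (mass): kg
  r (distance): m  → in the denominator, contributes 1/m
  The minus sign does not affect the units.

Multiplying the contributions: [m³/(kg·s²)] · [kg] · [kg] · [1/m]
Adding exponents of each base unit: kg: 1, m: 2, s: -2
SI base units of gravitational potential energy: kg·m²/s²

Answer: kg·m²/s²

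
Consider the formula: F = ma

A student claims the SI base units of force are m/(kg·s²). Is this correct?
Units of each symbol in F = ma:
  m (mass): kg
  a (acceleration): m/s²

Multiplying the contributions: [kg] · [m/s²]
Adding exponents of each base unit: kg: 1, m: 1, s: -2
SI base units of force: kg·m/s²

The claimed units m/(kg·s²) (exponents kg: -1, m: 1, s: -2) do not match the derived units kg·m/s² (exponents kg: 1, m: 1, s: -2), so the claim is incorrect.

Answer: No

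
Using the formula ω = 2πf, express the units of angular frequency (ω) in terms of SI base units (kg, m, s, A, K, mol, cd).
Units of each symbol in ω = 2πf:
  f (frequency): 1/s
  The factor 2π is dimensionless.

Multiplying the contributions: [1/s]
Adding exponents of each base unit: s: -1
SI base units of angular frequency: 1/s

Answer: 1/s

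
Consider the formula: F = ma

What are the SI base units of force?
Units of each symbol in F = ma:
  m (mass): kg
  a (acceleration): m/s²

Multiplying the contributions: [kg] · [m/s²]
Adding exponents of each base unit: kg: 1, m: 1, s: -2
SI base units of force: kg·m/s²

Answer: kg·m/s²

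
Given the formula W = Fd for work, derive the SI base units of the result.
Units of each symbol in W = Fd:
  F (force): kg·m/s²
  d (displacement): m

Multiplying the contributions: [kg·m/s²] · [m]
Adding exponents of each base unit: kg: 1, m: 2, s: -2
SI base units of work: kg·m²/s²

Answer: kg·m²/s²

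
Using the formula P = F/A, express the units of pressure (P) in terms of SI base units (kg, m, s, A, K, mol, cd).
Units of each symbol in P = F/A:
  F (force): kg·m/s²
  A (area): m²  → in the denominator, contributes 1/m²

Multiplying the contributions: [kg·m/s²] · [1/m²]
Adding exponents of each base unit: kg: 1, m: -1, s: -2
SI base units of pressure: kg/(m·s²)

Answer: kg/(m·s²)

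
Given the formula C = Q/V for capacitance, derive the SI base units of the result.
Units of each symbol in C = Q/V:
  Q (charge, in coulombs): s·A
  V (voltage, in volts): kg·m²/(s³·A)  → in the denominator, contributes s³·A/(kg·m²)

Multiplying the contributions: [s·A] · [s³·A/(kg·m²)]
Adding exponents of each base unit: kg: -1, m: -2, s: 4, A: 2
SI base units of capacitance: s⁴·A²/(kg·m²)

Answer: s⁴·A²/(kg·m²)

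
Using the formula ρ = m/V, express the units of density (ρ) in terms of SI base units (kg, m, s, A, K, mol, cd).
Units of each symbol in ρ = m/V:
  m (mass): kg
  V (volume): m³  → in the denominator, contributes 1/m³

Multiplying the contributions: [kg] · [1/m³]
Adding exponents of each base unit: kg: 1, m: -3
SI base units of density: kg/m³

Answer: kg/m³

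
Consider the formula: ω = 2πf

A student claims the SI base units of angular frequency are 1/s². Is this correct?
Units of each symbol in ω = 2πf:
  f (frequency): 1/s
  The factor 2π is dimensionless.

Multiplying the contributions: [1/s]
Adding exponents of each base unit: s: -1
SI base units of angular frequency: 1/s

The claimed units 1/s² (exponents s: -2) do not match the derived units 1/s (exponents s: -1), so the claim is incorrect.

Answer: No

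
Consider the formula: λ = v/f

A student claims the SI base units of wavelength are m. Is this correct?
Units of each symbol in λ = v/f:
  v (wave speed): m/s
  f (frequency): 1/s  → in the denominator, contributes s

Multiplying the contributions: [m/s] · [s]
Adding exponents of each base unit: m: 1
SI base units of wavelength: m

The claimed units m match the derived units, so the claim is correct.

Answer: Yes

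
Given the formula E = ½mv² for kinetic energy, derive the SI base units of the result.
Units of each symbol in E = ½mv²:
  m (mass): kg
  v (speed): m/s  → to the power 2, contributes m²/s²
  The factor ½ is dimensionless.

Multiplying the contributions: [kg] · [m²/s²]
Adding exponents of each base unit: kg: 1, m: 2, s: -2
SI base units of kinetic energy: kg·m²/s²

Answer: kg·m²/s²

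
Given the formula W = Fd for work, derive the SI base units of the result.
Units of each symbol in W = Fd:
  F (force): kg·m/s²
  d (displacement): m

Multiplying the contributions: [kg·m/s²] · [m]
Adding exponents of each base unit: kg: 1, m: 2, s: -2
SI base units of work: kg·m²/s²

Answer: kg·m²/s²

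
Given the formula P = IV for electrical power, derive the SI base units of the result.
Units of each symbol in P = IV:
  I (current): A
  V (voltage, in volts): kg·m²/(s³·A)

Multiplying the contributions: [A] · [kg·m²/(s³·A)]
Adding exponents of each base unit: kg: 1, m: 2, s: -3
SI base units of electrical power: kg·m²/s³

Answer: kg·m²/s³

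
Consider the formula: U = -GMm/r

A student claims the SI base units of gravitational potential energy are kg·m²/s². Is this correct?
Units of each symbol in U = -GMm/r:
  G (gravitational constant): m³/(kg·s²)
  M (mass): kg
  m (mass): kg
  r (distance): m  → in the denominator, contributes 1/m
  The minus sign does not affect the units.

Multiplying the contributions: [m³/(kg·s²)] · [kg] · [kg] · [1/m]
Adding exponents of each base unit: kg: 1, m: 2, s: -2
SI base units of gravitational potential energy: kg·m²/s²

The claimed units kg·m²/s² match the derived units, so the claim is correct.

Answer: Yes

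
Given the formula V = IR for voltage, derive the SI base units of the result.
Units of each symbol in V = IR:
  I (current): A
  R (resistance, in ohms): kg·m²/(s³·A²)

Multiplying the contributions: [A] · [kg·m²/(s³·A²)]
Adding exponents of each base unit: kg: 1, m: 2, s: -3, A: -1
SI base units of voltage: kg·m²/(s³·A)

Answer: kg·m²/(s³·A)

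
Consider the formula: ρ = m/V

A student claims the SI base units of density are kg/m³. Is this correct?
Units of each symbol in ρ = m/V:
  m (mass): kg
  V (volume): m³  → in the denominator, contributes 1/m³

Multiplying the contributions: [kg] · [1/m³]
Adding exponents of each base unit: kg: 1, m: -3
SI base units of density: kg/m³

The claimed units kg/m³ match the derived units, so the claim is correct.

Answer: Yes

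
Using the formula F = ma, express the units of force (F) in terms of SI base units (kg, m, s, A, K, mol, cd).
Units of each symbol in F = ma:
  m (mass): kg
  a (acceleration): m/s²

Multiplying the contributions: [kg] · [m/s²]
Adding exponents of each base unit: kg: 1, m: 1, s: -2
SI base units of force: kg·m/s²

Answer: kg·m/s²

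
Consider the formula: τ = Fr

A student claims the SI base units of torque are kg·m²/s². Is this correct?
Units of each symbol in τ = Fr:
  F (force): kg·m/s²
  r (lever arm): m

Multiplying the contributions: [kg·m/s²] · [m]
Adding exponents of each base unit: kg: 1, m: 2, s: -2
SI base units of torque: kg·m²/s²

The claimed units kg·m²/s² match the derived units, so the claim is correct.

Answer: Yes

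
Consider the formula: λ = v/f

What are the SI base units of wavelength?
Units of each symbol in λ = v/f:
  v (wave speed): m/s
  f (frequency): 1/s  → in the denominator, contributes s

Multiplying the contributions: [m/s] · [s]
Adding exponents of each base unit: m: 1
SI base units of wavelength: m

Answer: m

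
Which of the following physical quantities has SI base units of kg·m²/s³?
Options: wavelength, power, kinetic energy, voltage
Checking the SI base units of each option:
  wavelength (λ = v/f): m  ✗
  power (P = W/t): kg·m²/s³  ✓ matches
  kinetic energy (E = ½mv²): kg·m²/s²  ✗
  voltage (V = IR): kg·m²/(s³·A)  ✗

Only power has units kg·m²/s³.

Answer: power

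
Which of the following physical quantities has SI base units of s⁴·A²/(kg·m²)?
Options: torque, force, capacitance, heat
Checking the SI base units of each option:
  torque (τ = Fr): kg·m²/s²  ✗
  force (F = ma): kg·m/s²  ✗
  capacitance (C = Q/V): s⁴·A²/(kg·m²)  ✓ matches
  heat (Q = mcΔT): kg·m²/s²  ✗

Only capacitance has units s⁴·A²/(kg·m²).

Answer: capacitance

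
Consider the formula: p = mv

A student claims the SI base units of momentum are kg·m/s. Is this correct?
Units of each symbol in p = mv:
  m (mass): kg
  v (velocity): m/s

Multiplying the contributions: [kg] · [m/s]
Adding exponents of each base unit: kg: 1, m: 1, s: -1
SI base units of momentum: kg·m/s

The claimed units kg·m/s match the derived units, so the claim is correct.

Answer: Yes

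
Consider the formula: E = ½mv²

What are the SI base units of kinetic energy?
Units of each symbol in E = ½mv²:
  m (mass): kg
  v (speed): m/s  → to the power 2, contributes m²/s²
  The factor ½ is dimensionless.

Multiplying the contributions: [kg] · [m²/s²]
Adding exponents of each base unit: kg: 1, m: 2, s: -2
SI base units of kinetic energy: kg·m²/s²

Answer: kg·m²/s²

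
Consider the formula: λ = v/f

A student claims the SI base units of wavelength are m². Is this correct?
Units of each symbol in λ = v/f:
  v (wave speed): m/s
  f (frequency): 1/s  → in the denominator, contributes s

Multiplying the contributions: [m/s] · [s]
Adding exponents of each base unit: m: 1
SI base units of wavelength: m

The claimed units m² (exponents m: 2) do not match the derived units m (exponents m: 1), so the claim is incorrect.

Answer: No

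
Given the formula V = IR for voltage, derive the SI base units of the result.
Units of each symbol in V = IR:
  I (current): A
  R (resistance, in ohms): kg·m²/(s³·A²)

Multiplying the contributions: [A] · [kg·m²/(s³·A²)]
Adding exponents of each base unit: kg: 1, m: 2, s: -3, A: -1
SI base units of voltage: kg·m²/(s³·A)

Answer: kg·m²/(s³·A)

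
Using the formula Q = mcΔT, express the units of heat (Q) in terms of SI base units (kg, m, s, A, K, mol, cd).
Units of each symbol in Q = mcΔT:
  m (mass): kg
  c (specific heat capacity, in J/(kg·K)): m²/(s²·K)
  ΔT (temperature change): K

Multiplying the contributions: [kg] · [m²/(s²·K)] · [K]
Adding exponents of each base unit: kg: 1, m: 2, s: -2
SI base units of heat: kg·m²/s²

Answer: kg·m²/s²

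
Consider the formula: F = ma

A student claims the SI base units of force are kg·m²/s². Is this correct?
Units of each symbol in F = ma:
  m (mass): kg
  a (acceleration): m/s²

Multiplying the contributions: [kg] · [m/s²]
Adding exponents of each base unit: kg: 1, m: 1, s: -2
SI base units of force: kg·m/s²

The claimed units kg·m²/s² (exponents kg: 1, m: 2, s: -2) do not match the derived units kg·m/s² (exponents kg: 1, m: 1, s: -2), so the claim is incorrect.

Answer: No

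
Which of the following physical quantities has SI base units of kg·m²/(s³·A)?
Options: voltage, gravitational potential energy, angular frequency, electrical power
Checking the SI base units of each option:
  voltage (V = IR): kg·m²/(s³·A)  ✓ matches
  gravitational potential energy (U = -GMm/r): kg·m²/s²  ✗
  angular frequency (ω = 2πf): 1/s  ✗
  electrical power (P = IV): kg·m²/s³  ✗

Only voltage has units kg·m²/(s³·A).

Answer: voltage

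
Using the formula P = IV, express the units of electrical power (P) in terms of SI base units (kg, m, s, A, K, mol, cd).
Units of each symbol in P = IV:
  I (current): A
  V (voltage, in volts): kg·m²/(s³·A)

Multiplying the contributions: [A] · [kg·m²/(s³·A)]
Adding exponents of each base unit: kg: 1, m: 2, s: -3
SI base units of electrical power: kg·m²/s³

Answer: kg·m²/s³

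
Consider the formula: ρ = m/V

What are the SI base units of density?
Units of each symbol in ρ = m/V:
  m (mass): kg
  V (volume): m³  → in the denominator, contributes 1/m³

Multiplying the contributions: [kg] · [1/m³]
Adding exponents of each base unit: kg: 1, m: -3
SI base units of density: kg/m³

Answer: kg/m³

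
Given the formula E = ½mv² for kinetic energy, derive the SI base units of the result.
Units of each symbol in E = ½mv²:
  m (mass): kg
  v (speed): m/s  → to the power 2, contributes m²/s²
  The factor ½ is dimensionless.

Multiplying the contributions: [kg] · [m²/s²]
Adding exponents of each base unit: kg: 1, m: 2, s: -2
SI base units of kinetic energy: kg·m²/s²

Answer: kg·m²/s²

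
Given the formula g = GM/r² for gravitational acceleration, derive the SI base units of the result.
Units of each symbol in g = GM/r²:
  G (gravitational constant): m³/(kg·s²)
  M (mass): kg
  r (distance): m  → to the power 2 in the denominator, contributes 1/m²

Multiplying the contributions: [m³/(kg·s²)] · [kg] · [1/m²]
Adding exponents of each base unit: m: 1, s: -2
SI base units of gravitational acceleration: m/s²

Answer: m/s²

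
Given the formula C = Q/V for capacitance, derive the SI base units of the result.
Units of each symbol in C = Q/V:
  Q (charge, in coulombs): s·A
  V (voltage, in volts): kg·m²/(s³·A)  → in the denominator, contributes s³·A/(kg·m²)

Multiplying the contributions: [s·A] · [s³·A/(kg·m²)]
Adding exponents of each base unit: kg: -1, m: -2, s: 4, A: 2
SI base units of capacitance: s⁴·A²/(kg·m²)

Answer: s⁴·A²/(kg·m²)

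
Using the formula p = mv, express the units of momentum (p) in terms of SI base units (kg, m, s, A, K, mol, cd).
Units of each symbol in p = mv:
  m (mass): kg
  v (velocity): m/s

Multiplying the contributions: [kg] · [m/s]
Adding exponents of each base unit: kg: 1, m: 1, s: -1
SI base units of momentum: kg·m/s

Answer: kg·m/s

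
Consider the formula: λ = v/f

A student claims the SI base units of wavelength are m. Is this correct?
Units of each symbol in λ = v/f:
  v (wave speed): m/s
  f (frequency): 1/s  → in the denominator, contributes s

Multiplying the contributions: [m/s] · [s]
Adding exponents of each base unit: m: 1
SI base units of wavelength: m

The claimed units m match the derived units, so the claim is correct.

Answer: Yes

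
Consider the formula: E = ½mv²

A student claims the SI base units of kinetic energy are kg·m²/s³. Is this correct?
Units of each symbol in E = ½mv²:
  m (mass): kg
  v (speed): m/s  → to the power 2, contributes m²/s²
  The factor ½ is dimensionless.

Multiplying the contributions: [kg] · [m²/s²]
Adding exponents of each base unit: kg: 1, m: 2, s: -2
SI base units of kinetic energy: kg·m²/s²

The claimed units kg·m²/s³ (exponents kg: 1, m: 2, s: -3) do not match the derived units kg·m²/s² (exponents kg: 1, m: 2, s: -2), so the claim is incorrect.

Answer: No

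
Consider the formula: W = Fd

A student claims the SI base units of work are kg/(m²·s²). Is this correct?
Units of each symbol in W = Fd:
  F (force): kg·m/s²
  d (displacement): m

Multiplying the contributions: [kg·m/s²] · [m]
Adding exponents of each base unit: kg: 1, m: 2, s: -2
SI base units of work: kg·m²/s²

The claimed units kg/(m²·s²) (exponents kg: 1, m: -2, s: -2) do not match the derived units kg·m²/s² (exponents kg: 1, m: 2, s: -2), so the claim is incorrect.

Answer: No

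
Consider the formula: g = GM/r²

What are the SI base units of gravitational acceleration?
Units of each symbol in g = GM/r²:
  G (gravitational constant): m³/(kg·s²)
  M (mass): kg
  r (distance): m  → to the power 2 in the denominator, contributes 1/m²

Multiplying the contributions: [m³/(kg·s²)] · [kg] · [1/m²]
Adding exponents of each base unit: m: 1, s: -2
SI base units of gravitational acceleration: m/s²

Answer: m/s²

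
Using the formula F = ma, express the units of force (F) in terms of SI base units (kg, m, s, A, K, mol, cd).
Units of each symbol in F = ma:
  m (mass): kg
  a (acceleration): m/s²

Multiplying the contributions: [kg] · [m/s²]
Adding exponents of each base unit: kg: 1, m: 1, s: -2
SI base units of force: kg·m/s²

Answer: kg·m/s²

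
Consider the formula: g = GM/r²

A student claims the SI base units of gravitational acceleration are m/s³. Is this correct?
Units of each symbol in g = GM/r²:
  G (gravitational constant): m³/(kg·s²)
  M (mass): kg
  r (distance): m  → to the power 2 in the denominator, contributes 1/m²

Multiplying the contributions: [m³/(kg·s²)] · [kg] · [1/m²]
Adding exponents of each base unit: m: 1, s: -2
SI base units of gravitational acceleration: m/s²

The claimed units m/s³ (exponents m: 1, s: -3) do not match the derived units m/s² (exponents m: 1, s: -2), so the claim is incorrect.

Answer: No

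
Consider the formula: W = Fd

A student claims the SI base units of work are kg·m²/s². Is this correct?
Units of each symbol in W = Fd:
  F (force): kg·m/s²
  d (displacement): m

Multiplying the contributions: [kg·m/s²] · [m]
Adding exponents of each base unit: kg: 1, m: 2, s: -2
SI base units of work: kg·m²/s²

The claimed units kg·m²/s² match the derived units, so the claim is correct.

Answer: Yes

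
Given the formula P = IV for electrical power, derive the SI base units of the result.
Units of each symbol in P = IV:
  I (current): A
  V (voltage, in volts): kg·m²/(s³·A)

Multiplying the contributions: [A] · [kg·m²/(s³·A)]
Adding exponents of each base unit: kg: 1, m: 2, s: -3
SI base units of electrical power: kg·m²/s³

Answer: kg·m²/s³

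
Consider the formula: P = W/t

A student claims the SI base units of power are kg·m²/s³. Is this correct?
Units of each symbol in P = W/t:
  W (work): kg·m²/s²
  t (time): s  → in the denominator, contributes 1/s

Multiplying the contributions: [kg·m²/s²] · [1/s]
Adding exponents of each base unit: kg: 1, m: 2, s: -3
SI base units of power: kg·m²/s³

The claimed units kg·m²/s³ match the derived units, so the claim is correct.

Answer: Yes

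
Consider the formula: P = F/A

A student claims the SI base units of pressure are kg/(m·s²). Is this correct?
Units of each symbol in P = F/A:
  F (force): kg·m/s²
  A (area): m²  → in the denominator, contributes 1/m²

Multiplying the contributions: [kg·m/s²] · [1/m²]
Adding exponents of each base unit: kg: 1, m: -1, s: -2
SI base units of pressure: kg/(m·s²)

The claimed units kg/(m·s²) match the derived units, so the claim is correct.

Answer: Yes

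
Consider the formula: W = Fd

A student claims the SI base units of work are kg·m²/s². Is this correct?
Units of each symbol in W = Fd:
  F (force): kg·m/s²
  d (displacement): m

Multiplying the contributions: [kg·m/s²] · [m]
Adding exponents of each base unit: kg: 1, m: 2, s: -2
SI base units of work: kg·m²/s²

The claimed units kg·m²/s² match the derived units, so the claim is correct.

Answer: Yes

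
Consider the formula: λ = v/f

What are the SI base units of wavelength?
Units of each symbol in λ = v/f:
  v (wave speed): m/s
  f (frequency): 1/s  → in the denominator, contributes s

Multiplying the contributions: [m/s] · [s]
Adding exponents of each base unit: m: 1
SI base units of wavelength: m

Answer: m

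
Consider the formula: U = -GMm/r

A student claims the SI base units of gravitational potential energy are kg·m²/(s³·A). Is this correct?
Units of each symbol in U = -GMm/r:
  G (gravitational constant): m³/(kg·s²)
  M (mass): kg
  m (mass): kg
  r (distance): m  → in the denominator, contributes 1/m
  The minus sign does not affect the units.

Multiplying the contributions: [m³/(kg·s²)] · [kg] · [kg] · [1/m]
Adding exponents of each base unit: kg: 1, m: 2, s: -2
SI base units of gravitational potential energy: kg·m²/s²

The claimed units kg·m²/(s³·A) (exponents kg: 1, m: 2, s: -3, A: -1) do not match the derived units kg·m²/s² (exponents kg: 1, m: 2, s: -2), so the claim is incorrect.

Answer: No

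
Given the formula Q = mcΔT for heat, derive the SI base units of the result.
Units of each symbol in Q = mcΔT:
  m (mass): kg
  c (specific heat capacity, in J/(kg·K)): m²/(s²·K)
  ΔT (temperature change): K

Multiplying the contributions: [kg] · [m²/(s²·K)] · [K]
Adding exponents of each base unit: kg: 1, m: 2, s: -2
SI base units of heat: kg·m²/s²

Answer: kg·m²/s²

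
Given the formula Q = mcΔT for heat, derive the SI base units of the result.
Units of each symbol in Q = mcΔT:
  m (mass): kg
  c (specific heat capacity, in J/(kg·K)): m²/(s²·K)
  ΔT (temperature change): K

Multiplying the contributions: [kg] · [m²/(s²·K)] · [K]
Adding exponents of each base unit: kg: 1, m: 2, s: -2
SI base units of heat: kg·m²/s²

Answer: kg·m²/s²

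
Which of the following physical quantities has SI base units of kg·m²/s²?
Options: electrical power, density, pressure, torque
Checking the SI base units of each option:
  electrical power (P = IV): kg·m²/s³  ✗
  density (ρ = m/V): kg/m³  ✗
  pressure (P = F/A): kg/(m·s²)  ✗
  torque (τ = Fr): kg·m²/s²  ✓ matches

Only torque has units kg·m²/s².

Answer: torque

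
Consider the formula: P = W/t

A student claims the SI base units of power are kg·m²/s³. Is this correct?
Units of each symbol in P = W/t:
  W (work): kg·m²/s²
  t (time): s  → in the denominator, contributes 1/s

Multiplying the contributions: [kg·m²/s²] · [1/s]
Adding exponents of each base unit: kg: 1, m: 2, s: -3
SI base units of power: kg·m²/s³

The claimed units kg·m²/s³ match the derived units, so the claim is correct.

Answer: Yes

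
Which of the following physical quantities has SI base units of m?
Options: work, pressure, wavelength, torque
Checking the SI base units of each option:
  work (W = Fd): kg·m²/s²  ✗
  pressure (P = F/A): kg/(m·s²)  ✗
  wavelength (λ = v/f): m  ✓ matches
  torque (τ = Fr): kg·m²/s²  ✗

Only wavelength has units m.

Answer: wavelength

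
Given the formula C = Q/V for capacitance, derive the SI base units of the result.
Units of each symbol in C = Q/V:
  Q (charge, in coulombs): s·A
  V (voltage, in volts): kg·m²/(s³·A)  → in the denominator, contributes s³·A/(kg·m²)

Multiplying the contributions: [s·A] · [s³·A/(kg·m²)]
Adding exponents of each base unit: kg: -1, m: -2, s: 4, A: 2
SI base units of capacitance: s⁴·A²/(kg·m²)

Answer: s⁴·A²/(kg·m²)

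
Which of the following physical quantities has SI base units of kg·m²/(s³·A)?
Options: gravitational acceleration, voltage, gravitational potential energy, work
Checking the SI base units of each option:
  gravitational acceleration (g = GM/r²): m/s²  ✗
  voltage (V = IR): kg·m²/(s³·A)  ✓ matches
  gravitational potential energy (U = -GMm/r): kg·m²/s²  ✗
  work (W = Fd): kg·m²/s²  ✗

Only voltage has units kg·m²/(s³·A).

Answer: voltage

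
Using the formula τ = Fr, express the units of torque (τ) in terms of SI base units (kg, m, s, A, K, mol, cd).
Units of each symbol in τ = Fr:
  F (force): kg·m/s²
  r (lever arm): m

Multiplying the contributions: [kg·m/s²] · [m]
Adding exponents of each base unit: kg: 1, m: 2, s: -2
SI base units of torque: kg·m²/s²

Answer: kg·m²/s²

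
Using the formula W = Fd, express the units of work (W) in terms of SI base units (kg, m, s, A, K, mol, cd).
Units of each symbol in W = Fd:
  F (force): kg·m/s²
  d (displacement): m

Multiplying the contributions: [kg·m/s²] · [m]
Adding exponents of each base unit: kg: 1, m: 2, s: -2
SI base units of work: kg·m²/s²

Answer: kg·m²/s²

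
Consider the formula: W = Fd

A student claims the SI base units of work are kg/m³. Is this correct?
Units of each symbol in W = Fd:
  F (force): kg·m/s²
  d (displacement): m

Multiplying the contributions: [kg·m/s²] · [m]
Adding exponents of each base unit: kg: 1, m: 2, s: -2
SI base units of work: kg·m²/s²

The claimed units kg/m³ (exponents kg: 1, m: -3) do not match the derived units kg·m²/s² (exponents kg: 1, m: 2, s: -2), so the claim is incorrect.

Answer: No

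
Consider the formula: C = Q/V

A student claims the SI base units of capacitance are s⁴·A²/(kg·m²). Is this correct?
Units of each symbol in C = Q/V:
  Q (charge, in coulombs): s·A
  V (voltage, in volts): kg·m²/(s³·A)  → in the denominator, contributes s³·A/(kg·m²)

Multiplying the contributions: [s·A] · [s³·A/(kg·m²)]
Adding exponents of each base unit: kg: -1, m: -2, s: 4, A: 2
SI base units of capacitance: s⁴·A²/(kg·m²)

The claimed units s⁴·A²/(kg·m²) match the derived units, so the claim is correct.

Answer: Yes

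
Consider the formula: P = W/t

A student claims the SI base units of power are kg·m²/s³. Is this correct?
Units of each symbol in P = W/t:
  W (work): kg·m²/s²
  t (time): s  → in the denominator, contributes 1/s

Multiplying the contributions: [kg·m²/s²] · [1/s]
Adding exponents of each base unit: kg: 1, m: 2, s: -3
SI base units of power: kg·m²/s³

The claimed units kg·m²/s³ match the derived units, so the claim is correct.

Answer: Yes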